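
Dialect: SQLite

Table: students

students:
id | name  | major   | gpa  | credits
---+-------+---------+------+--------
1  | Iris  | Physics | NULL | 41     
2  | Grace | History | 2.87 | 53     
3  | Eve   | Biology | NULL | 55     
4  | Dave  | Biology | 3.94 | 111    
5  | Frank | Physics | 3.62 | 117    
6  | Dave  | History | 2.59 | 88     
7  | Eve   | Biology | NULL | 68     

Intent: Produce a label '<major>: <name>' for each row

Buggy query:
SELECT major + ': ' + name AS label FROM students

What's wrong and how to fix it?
Bug: SQLite uses || for string concatenation; + coerces text to numbers (yielding 0)

Fix: Replace + with || to concatenate text

Corrected query:
SELECT major || ': ' || name AS label FROM students

Result:
label         
--------------
Physics: Iris 
History: Grace
Biology: Eve  
Biology: Dave 
Physics: Frank
History: Dave 
Biology: Eve  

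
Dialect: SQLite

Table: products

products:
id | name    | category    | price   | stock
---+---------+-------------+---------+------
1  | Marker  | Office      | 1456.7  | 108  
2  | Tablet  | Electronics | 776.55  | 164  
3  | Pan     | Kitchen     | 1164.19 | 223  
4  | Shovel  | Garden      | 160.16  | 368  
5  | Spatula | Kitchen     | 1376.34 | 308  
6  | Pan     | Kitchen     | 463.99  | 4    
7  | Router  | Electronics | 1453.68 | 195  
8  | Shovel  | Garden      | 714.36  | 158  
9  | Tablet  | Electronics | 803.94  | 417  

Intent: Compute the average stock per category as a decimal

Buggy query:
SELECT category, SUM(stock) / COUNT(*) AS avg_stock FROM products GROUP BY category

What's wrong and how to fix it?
Bug: SUM(stock) and COUNT(*) are both integers; the division truncates the fractional part

Fix: Cast one side to REAL so the division keeps the fractional part

Corrected query:
SELECT category, SUM(stock) * 1.0 / COUNT(*) AS avg_stock FROM products GROUP BY category

Result:
category    | avg_stock 
------------+-----------
Electronics | 258.666667
Garden      | 263       
Kitchen     | 178.333333
Office      | 108       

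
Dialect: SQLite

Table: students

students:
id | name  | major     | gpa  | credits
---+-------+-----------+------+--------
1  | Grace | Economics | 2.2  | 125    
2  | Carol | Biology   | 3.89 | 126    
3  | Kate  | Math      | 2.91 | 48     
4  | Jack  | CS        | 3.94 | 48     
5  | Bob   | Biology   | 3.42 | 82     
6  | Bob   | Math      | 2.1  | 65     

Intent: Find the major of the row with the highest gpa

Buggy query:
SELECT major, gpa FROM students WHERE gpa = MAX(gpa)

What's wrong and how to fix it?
Bug: MAX(gpa) is an aggregate and cannot be used directly in WHERE

Fix: Use a subquery: WHERE gpa = (SELECT MAX(gpa) FROM students)

Corrected query:
SELECT major, gpa FROM students WHERE gpa = (SELECT MAX(gpa) FROM students)

Result:
major | gpa 
------+-----
CS    | 3.94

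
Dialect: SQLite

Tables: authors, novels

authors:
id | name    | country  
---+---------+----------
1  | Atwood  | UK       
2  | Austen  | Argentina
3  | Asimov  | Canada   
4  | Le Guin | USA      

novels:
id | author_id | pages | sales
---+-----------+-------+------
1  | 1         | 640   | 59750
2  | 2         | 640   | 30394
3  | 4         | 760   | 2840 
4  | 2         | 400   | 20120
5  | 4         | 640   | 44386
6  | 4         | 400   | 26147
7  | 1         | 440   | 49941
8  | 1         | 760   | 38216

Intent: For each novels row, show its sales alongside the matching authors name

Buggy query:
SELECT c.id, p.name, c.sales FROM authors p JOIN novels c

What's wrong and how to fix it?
Bug: JOIN with no ON clause produces a cartesian product; every novels row pairs with every authors row

Fix: Specify the join condition linking the foreign key to the parent id

Corrected query:
SELECT c.id, p.name, c.sales FROM authors p JOIN novels c ON c.author_id = p.id

Result:
id | name    | sales
---+---------+------
1  | Atwood  | 59750
2  | Austen  | 30394
3  | Le Guin | 2840 
4  | Austen  | 20120
5  | Le Guin | 44386
6  | Le Guin | 26147
7  | Atwood  | 49941
8  | Atwood  | 38216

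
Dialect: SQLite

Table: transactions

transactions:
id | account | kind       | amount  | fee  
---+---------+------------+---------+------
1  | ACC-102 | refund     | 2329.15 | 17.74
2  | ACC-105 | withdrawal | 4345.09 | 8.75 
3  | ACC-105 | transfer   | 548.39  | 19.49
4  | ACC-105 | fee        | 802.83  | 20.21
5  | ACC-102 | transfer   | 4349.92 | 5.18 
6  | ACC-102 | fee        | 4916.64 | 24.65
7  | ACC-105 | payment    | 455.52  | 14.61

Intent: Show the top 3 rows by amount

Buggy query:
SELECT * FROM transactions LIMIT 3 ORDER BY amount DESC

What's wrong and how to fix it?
Bug: LIMIT must come after ORDER BY

Fix: Swap the clauses: ORDER BY first, then LIMIT

Corrected query:
SELECT * FROM transactions ORDER BY amount DESC LIMIT 3

Result:
id | account | kind       | amount  | fee  
---+---------+------------+---------+------
6  | ACC-102 | fee        | 4916.64 | 24.65
5  | ACC-102 | transfer   | 4349.92 | 5.18 
2  | ACC-105 | withdrawal | 4345.09 | 8.75 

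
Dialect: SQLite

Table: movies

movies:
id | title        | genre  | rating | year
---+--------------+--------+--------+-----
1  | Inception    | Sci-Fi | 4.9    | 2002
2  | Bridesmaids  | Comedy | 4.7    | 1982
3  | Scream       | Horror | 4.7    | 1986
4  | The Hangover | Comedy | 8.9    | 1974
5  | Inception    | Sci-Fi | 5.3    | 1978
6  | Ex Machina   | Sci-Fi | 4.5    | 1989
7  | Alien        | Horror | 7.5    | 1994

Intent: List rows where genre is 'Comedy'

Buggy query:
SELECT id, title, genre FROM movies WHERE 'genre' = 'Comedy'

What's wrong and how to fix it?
Bug: Single quotes denote string literals in SQL; the column name is being compared as a constant string

Fix: Remove the quotes around the column name (or use double quotes for an identifier)

Corrected query:
SELECT id, title, genre FROM movies WHERE genre = 'Comedy'

Result:
id | title        | genre 
---+--------------+-------
2  | Bridesmaids  | Comedy
4  | The Hangover | Comedy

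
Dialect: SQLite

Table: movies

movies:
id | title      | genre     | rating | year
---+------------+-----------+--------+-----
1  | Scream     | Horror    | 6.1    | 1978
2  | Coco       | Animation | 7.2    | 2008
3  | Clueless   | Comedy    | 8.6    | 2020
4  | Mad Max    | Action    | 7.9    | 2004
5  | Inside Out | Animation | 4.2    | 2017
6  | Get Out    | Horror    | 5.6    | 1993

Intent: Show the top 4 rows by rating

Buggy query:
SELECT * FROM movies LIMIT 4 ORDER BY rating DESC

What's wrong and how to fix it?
Bug: LIMIT must come after ORDER BY

Fix: Swap the clauses: ORDER BY first, then LIMIT

Corrected query:
SELECT * FROM movies ORDER BY rating DESC LIMIT 4

Result:
id | title    | genre     | rating | year
---+----------+-----------+--------+-----
3  | Clueless | Comedy    | 8.6    | 2020
4  | Mad Max  | Action    | 7.9    | 2004
2  | Coco     | Animation | 7.2    | 2008
1  | Scream   | Horror    | 6.1    | 1978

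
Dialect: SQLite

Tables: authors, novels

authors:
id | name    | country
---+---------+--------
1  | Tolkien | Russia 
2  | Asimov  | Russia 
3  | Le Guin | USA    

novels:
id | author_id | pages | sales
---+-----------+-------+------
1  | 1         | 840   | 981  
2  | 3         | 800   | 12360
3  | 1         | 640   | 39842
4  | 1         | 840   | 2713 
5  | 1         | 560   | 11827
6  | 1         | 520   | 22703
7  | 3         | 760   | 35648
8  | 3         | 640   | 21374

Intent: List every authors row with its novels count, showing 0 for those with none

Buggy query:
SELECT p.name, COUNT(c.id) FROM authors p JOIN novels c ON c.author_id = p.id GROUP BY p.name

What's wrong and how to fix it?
Bug: INNER JOIN drops authors rows that have no matching novels rows

Fix: Use LEFT JOIN so parents without children still appear (COUNT(c.id) gives 0)

Corrected query:
SELECT p.name, COUNT(c.id) FROM authors p LEFT JOIN novels c ON c.author_id = p.id GROUP BY p.name

Result:
name    | COUNT(c.id)
--------+------------
Asimov  | 0          
Le Guin | 3          
Tolkien | 5          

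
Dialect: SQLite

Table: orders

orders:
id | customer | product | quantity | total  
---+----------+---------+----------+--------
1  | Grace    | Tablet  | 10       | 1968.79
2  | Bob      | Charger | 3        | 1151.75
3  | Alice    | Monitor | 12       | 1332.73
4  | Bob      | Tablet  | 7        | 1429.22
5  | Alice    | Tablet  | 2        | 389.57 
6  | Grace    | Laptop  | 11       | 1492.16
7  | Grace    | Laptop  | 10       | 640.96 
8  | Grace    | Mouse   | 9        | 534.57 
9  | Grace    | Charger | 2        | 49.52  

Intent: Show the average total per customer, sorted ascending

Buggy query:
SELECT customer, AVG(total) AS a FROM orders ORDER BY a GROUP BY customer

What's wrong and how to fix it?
Bug: GROUP BY must precede ORDER BY

Fix: Move ORDER BY to the end, after GROUP BY

Corrected query:
SELECT customer, AVG(total) AS a FROM orders GROUP BY customer ORDER BY a

Result:
customer | a       
---------+---------
Alice    | 861.15  
Grace    | 937.2   
Bob      | 1290.485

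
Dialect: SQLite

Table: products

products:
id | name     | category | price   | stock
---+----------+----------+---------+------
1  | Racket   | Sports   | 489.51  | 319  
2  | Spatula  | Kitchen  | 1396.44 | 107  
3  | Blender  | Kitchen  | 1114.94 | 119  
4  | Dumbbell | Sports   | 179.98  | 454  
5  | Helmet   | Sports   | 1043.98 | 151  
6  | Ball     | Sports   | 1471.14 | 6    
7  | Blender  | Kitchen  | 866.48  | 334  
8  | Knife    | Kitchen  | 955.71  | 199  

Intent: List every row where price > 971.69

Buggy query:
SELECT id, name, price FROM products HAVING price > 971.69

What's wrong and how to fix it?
Bug: HAVING filters the output of aggregation, but this query has no GROUP BY and no aggregate functions, so SQLite rejects it (HAVING clause on a non-aggregate query); the condition here is per row

Fix: Replace HAVING with WHERE since the condition applies to individual rows

Corrected query:
SELECT id, name, price FROM products WHERE price > 971.69

Result:
id | name    | price  
---+---------+--------
2  | Spatula | 1396.44
3  | Blender | 1114.94
5  | Helmet  | 1043.98
6  | Ball    | 1471.14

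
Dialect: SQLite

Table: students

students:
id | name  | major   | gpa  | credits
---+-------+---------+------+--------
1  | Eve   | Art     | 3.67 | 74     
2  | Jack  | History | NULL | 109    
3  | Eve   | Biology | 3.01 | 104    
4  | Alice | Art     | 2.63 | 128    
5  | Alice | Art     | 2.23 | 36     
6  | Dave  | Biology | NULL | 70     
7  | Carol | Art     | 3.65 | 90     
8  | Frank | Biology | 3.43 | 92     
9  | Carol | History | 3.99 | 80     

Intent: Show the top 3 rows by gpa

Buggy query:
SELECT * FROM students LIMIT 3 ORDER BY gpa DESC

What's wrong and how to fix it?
Bug: LIMIT must come after ORDER BY

Fix: Swap the clauses: ORDER BY first, then LIMIT

Corrected query:
SELECT * FROM students ORDER BY gpa DESC LIMIT 3

Result:
id | name  | major   | gpa  | credits
---+-------+---------+------+--------
9  | Carol | History | 3.99 | 80     
1  | Eve   | Art     | 3.67 | 74     
7  | Carol | Art     | 3.65 | 90     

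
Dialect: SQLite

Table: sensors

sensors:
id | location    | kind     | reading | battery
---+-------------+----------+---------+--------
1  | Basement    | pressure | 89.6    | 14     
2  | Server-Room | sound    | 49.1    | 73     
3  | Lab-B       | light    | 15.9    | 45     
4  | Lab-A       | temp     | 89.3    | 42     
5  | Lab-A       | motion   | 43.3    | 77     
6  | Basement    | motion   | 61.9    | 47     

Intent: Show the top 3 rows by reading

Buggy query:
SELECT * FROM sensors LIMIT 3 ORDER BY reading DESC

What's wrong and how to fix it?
Bug: LIMIT must come after ORDER BY

Fix: Sort with ORDER BY, then apply LIMIT

Corrected query:
SELECT * FROM sensors ORDER BY reading DESC LIMIT 3

Result:
id | location | kind     | reading | battery
---+----------+----------+---------+--------
1  | Basement | pressure | 89.6    | 14     
4  | Lab-A    | temp     | 89.3    | 42     
6  | Basement | motion   | 61.9    | 47     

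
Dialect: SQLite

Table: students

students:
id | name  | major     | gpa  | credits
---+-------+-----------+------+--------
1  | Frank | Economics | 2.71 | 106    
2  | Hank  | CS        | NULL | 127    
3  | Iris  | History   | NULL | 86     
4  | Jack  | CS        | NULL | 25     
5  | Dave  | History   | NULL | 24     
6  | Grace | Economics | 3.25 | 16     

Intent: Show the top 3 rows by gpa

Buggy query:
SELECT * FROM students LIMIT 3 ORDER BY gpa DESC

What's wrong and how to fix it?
Bug: LIMIT must come after ORDER BY

Fix: Swap the clauses: ORDER BY first, then LIMIT

Corrected query:
SELECT * FROM students ORDER BY gpa DESC LIMIT 3

Result:
id | name  | major     | gpa  | credits
---+-------+-----------+------+--------
6  | Grace | Economics | 3.25 | 16     
1  | Frank | Economics | 2.71 | 106    
2  | Hank  | CS        | NULL | 127    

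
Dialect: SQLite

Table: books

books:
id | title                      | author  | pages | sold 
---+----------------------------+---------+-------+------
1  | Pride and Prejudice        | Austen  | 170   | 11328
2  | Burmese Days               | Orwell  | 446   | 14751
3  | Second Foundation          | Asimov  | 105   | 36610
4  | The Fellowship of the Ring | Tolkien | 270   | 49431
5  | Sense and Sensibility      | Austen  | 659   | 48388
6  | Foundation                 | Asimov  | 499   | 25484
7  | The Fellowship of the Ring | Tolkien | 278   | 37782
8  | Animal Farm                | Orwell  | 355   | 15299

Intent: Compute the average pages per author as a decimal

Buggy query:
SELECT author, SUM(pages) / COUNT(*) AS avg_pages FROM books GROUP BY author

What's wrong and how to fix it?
Bug: SUM(pages) and COUNT(*) are both integers; the division truncates the fractional part

Fix: Cast one side to REAL so the division keeps the fractional part

Corrected query:
SELECT author, SUM(pages) * 1.0 / COUNT(*) AS avg_pages FROM books GROUP BY author

Result:
author  | avg_pages
--------+----------
Asimov  | 302      
Austen  | 414.5    
Orwell  | 400.5    
Tolkien | 274      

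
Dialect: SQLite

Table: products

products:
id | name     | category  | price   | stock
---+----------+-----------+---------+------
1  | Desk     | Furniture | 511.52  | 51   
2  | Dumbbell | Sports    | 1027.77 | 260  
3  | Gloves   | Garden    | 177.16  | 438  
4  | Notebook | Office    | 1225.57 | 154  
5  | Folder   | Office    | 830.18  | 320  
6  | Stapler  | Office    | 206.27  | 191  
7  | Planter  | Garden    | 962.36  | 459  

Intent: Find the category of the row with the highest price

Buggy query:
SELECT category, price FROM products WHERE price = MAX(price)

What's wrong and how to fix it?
Bug: MAX(price) is an aggregate and cannot be used directly in WHERE

Fix: Use a subquery: WHERE price = (SELECT MAX(price) FROM products)

Corrected query:
SELECT category, price FROM products WHERE price = (SELECT MAX(price) FROM products)

Result:
category | price  
---------+--------
Office   | 1225.57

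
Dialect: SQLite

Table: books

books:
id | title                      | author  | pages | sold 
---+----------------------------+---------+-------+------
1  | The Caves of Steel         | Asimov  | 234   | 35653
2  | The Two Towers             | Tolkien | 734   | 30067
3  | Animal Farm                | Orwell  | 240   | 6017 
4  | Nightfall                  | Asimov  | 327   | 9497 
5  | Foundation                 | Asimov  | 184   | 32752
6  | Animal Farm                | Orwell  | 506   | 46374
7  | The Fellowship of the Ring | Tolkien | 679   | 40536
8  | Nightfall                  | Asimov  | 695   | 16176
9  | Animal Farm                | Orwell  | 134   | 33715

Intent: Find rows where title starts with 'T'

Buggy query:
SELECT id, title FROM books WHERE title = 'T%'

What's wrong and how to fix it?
Bug: Wildcards only work with LIKE; '=' treats '%' as a literal character

Fix: Use LIKE for wildcard pattern matching

Corrected query:
SELECT id, title FROM books WHERE title LIKE 'T%'

Result:
id | title                     
---+---------------------------
1  | The Caves of Steel        
2  | The Two Towers            
7  | The Fellowship of the Ring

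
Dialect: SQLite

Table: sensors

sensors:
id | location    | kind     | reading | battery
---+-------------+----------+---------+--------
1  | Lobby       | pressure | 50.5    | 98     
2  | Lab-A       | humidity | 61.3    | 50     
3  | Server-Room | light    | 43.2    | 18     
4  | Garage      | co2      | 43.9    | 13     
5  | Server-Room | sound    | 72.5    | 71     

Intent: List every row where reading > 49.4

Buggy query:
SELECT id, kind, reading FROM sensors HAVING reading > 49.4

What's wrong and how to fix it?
Bug: This is a non-aggregate query (no GROUP BY, no aggregates), so in SQLite the HAVING clause is invalid here; a row-level condition belongs in WHERE

Fix: Replace HAVING with WHERE since the condition applies to individual rows

Corrected query:
SELECT id, kind, reading FROM sensors WHERE reading > 49.4

Result:
id | kind     | reading
---+----------+--------
1  | pressure | 50.5   
2  | humidity | 61.3   
5  | sound    | 72.5   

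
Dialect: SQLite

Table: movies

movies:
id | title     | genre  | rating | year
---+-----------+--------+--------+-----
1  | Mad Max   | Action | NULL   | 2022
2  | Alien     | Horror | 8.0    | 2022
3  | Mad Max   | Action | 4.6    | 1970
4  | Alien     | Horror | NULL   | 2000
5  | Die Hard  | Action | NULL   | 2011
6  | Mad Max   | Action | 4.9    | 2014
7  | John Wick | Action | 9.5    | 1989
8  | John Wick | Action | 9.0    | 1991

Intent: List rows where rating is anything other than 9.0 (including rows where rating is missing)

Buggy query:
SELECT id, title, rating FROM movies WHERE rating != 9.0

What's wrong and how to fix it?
Bug: Inequality against NULL is unknown, not true; rows with NULL are dropped

Fix: Handle NULL separately with IS NULL alongside the inequality

Corrected query:
SELECT id, title, rating FROM movies WHERE rating != 9.0 OR rating IS NULL

Result:
id | title     | rating
---+-----------+-------
1  | Mad Max   | NULL  
2  | Alien     | 8     
3  | Mad Max   | 4.6   
4  | Alien     | NULL  
5  | Die Hard  | NULL  
6  | Mad Max   | 4.9   
7  | John Wick | 9.5   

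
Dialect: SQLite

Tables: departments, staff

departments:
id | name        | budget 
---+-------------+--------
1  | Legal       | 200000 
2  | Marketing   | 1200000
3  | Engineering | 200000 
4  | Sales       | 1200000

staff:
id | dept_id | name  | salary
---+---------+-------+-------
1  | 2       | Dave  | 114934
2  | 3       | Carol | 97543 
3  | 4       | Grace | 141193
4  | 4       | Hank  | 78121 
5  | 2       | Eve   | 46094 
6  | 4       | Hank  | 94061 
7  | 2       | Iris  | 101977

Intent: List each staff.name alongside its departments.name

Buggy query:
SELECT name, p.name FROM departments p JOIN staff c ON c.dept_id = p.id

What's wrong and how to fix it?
Bug: 'name' exists in both joined tables, so the database can't tell which one is meant

Fix: Qualify the column with its table alias (c.name)

Corrected query:
SELECT c.name, p.name FROM departments p JOIN staff c ON c.dept_id = p.id

Result:
name  | name       
------+------------
Dave  | Marketing  
Carol | Engineering
Grace | Sales      
Hank  | Sales      
Eve   | Marketing  
Hank  | Sales      
Iris  | Marketing  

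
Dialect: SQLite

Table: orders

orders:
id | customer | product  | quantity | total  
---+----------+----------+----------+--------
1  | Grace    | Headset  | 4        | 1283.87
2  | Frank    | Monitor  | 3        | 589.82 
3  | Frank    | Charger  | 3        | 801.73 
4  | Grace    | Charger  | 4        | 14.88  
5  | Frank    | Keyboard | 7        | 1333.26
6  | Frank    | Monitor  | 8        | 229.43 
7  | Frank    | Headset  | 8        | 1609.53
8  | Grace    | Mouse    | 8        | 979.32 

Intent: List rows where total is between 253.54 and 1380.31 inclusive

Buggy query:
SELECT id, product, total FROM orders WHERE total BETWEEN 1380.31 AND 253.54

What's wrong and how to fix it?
Bug: BETWEEN expects the lower bound first; with 1380.31 AND 253.54 the range is empty

Fix: Write BETWEEN 253.54 AND 1380.31

Corrected query:
SELECT id, product, total FROM orders WHERE total BETWEEN 253.54 AND 1380.31

Result:
id | product  | total  
---+----------+--------
1  | Headset  | 1283.87
2  | Monitor  | 589.82 
3  | Charger  | 801.73 
5  | Keyboard | 1333.26
8  | Mouse    | 979.32 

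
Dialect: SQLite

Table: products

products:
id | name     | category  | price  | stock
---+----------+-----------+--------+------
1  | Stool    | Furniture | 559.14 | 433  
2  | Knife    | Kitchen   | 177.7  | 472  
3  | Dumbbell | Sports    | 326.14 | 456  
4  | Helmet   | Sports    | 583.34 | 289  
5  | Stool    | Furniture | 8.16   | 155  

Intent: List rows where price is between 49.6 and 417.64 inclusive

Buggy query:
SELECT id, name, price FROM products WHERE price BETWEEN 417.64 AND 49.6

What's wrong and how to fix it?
Bug: BETWEEN expects the lower bound first; with 417.64 AND 49.6 the range is empty

Fix: Swap the bounds so the smaller value comes first

Corrected query:
SELECT id, name, price FROM products WHERE price BETWEEN 49.6 AND 417.64

Result:
id | name     | price 
---+----------+-------
2  | Knife    | 177.7 
3  | Dumbbell | 326.14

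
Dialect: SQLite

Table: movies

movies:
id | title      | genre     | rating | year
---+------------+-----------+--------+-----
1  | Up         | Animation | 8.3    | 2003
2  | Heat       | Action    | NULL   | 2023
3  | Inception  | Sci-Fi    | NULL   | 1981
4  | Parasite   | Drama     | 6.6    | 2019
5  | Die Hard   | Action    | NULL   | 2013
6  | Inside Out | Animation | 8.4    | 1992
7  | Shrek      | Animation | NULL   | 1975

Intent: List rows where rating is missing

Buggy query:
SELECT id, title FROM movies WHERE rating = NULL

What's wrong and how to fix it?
Bug: Comparing to NULL with '=' never matches; NULL = NULL is unknown, not true

Fix: Replace '= NULL' with 'IS NULL'

Corrected query:
SELECT id, title FROM movies WHERE rating IS NULL

Result:
id | title    
---+----------
2  | Heat     
3  | Inception
5  | Die Hard 
7  | Shrek    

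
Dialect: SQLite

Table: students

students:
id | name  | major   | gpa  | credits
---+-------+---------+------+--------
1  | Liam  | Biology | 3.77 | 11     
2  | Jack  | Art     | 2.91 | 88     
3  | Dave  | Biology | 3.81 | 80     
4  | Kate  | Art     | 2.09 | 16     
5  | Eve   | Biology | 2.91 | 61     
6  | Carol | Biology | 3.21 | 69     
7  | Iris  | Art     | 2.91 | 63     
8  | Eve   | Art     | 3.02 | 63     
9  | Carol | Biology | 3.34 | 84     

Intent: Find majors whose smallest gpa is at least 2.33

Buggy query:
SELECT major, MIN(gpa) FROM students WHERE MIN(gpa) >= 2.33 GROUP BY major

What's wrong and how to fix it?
Bug: Aggregates like MIN are computed per group after WHERE runs

Fix: Replace WHERE with HAVING after the GROUP BY

Corrected query:
SELECT major, MIN(gpa) FROM students GROUP BY major HAVING MIN(gpa) >= 2.33

Result:
major   | MIN(gpa)
--------+---------
Biology | 2.91    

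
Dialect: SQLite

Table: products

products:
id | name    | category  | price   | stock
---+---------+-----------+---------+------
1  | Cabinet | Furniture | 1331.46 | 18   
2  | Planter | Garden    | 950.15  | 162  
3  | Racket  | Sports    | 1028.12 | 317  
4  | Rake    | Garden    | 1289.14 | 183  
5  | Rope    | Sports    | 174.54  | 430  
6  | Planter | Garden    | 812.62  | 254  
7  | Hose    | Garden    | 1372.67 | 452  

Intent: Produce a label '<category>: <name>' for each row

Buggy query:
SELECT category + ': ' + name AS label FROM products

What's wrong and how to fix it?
Bug: '+' is numeric addition; on text columns SQLite converts them to 0 instead of concatenating

Fix: Replace + with || to concatenate text

Corrected query:
SELECT category || ': ' || name AS label FROM products

Result:
label             
------------------
Furniture: Cabinet
Garden: Planter   
Sports: Racket    
Garden: Rake      
Sports: Rope      
Garden: Planter   
Garden: Hose      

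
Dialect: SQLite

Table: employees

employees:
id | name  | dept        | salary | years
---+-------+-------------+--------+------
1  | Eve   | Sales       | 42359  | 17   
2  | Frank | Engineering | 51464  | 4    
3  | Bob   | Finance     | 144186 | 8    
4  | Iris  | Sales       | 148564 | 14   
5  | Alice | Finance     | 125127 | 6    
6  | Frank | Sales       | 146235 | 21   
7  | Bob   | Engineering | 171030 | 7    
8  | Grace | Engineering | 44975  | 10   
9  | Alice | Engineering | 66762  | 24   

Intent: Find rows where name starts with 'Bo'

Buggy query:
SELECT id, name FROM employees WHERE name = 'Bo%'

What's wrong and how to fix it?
Bug: '=' compares the literal string including the % character; pattern matching needs LIKE

Fix: Use LIKE for wildcard pattern matching

Corrected query:
SELECT id, name FROM employees WHERE name LIKE 'Bo%'

Result:
id | name
---+-----
3  | Bob 
7  | Bob 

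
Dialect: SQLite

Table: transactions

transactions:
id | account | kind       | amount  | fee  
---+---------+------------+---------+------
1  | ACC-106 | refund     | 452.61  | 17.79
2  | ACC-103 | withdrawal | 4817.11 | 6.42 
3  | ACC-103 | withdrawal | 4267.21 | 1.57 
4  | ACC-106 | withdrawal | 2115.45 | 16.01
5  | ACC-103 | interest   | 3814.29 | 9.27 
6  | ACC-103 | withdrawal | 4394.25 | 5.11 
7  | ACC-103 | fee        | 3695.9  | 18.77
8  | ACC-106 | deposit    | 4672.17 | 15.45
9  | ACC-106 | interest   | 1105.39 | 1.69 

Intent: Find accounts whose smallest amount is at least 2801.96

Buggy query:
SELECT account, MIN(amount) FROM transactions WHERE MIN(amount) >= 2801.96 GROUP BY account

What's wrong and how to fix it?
Bug: Aggregates like MIN are computed per group after WHERE runs

Fix: Replace WHERE with HAVING after the GROUP BY

Corrected query:
SELECT account, MIN(amount) FROM transactions GROUP BY account HAVING MIN(amount) >= 2801.96

Result:
account | MIN(amount)
--------+------------
ACC-103 | 3695.9     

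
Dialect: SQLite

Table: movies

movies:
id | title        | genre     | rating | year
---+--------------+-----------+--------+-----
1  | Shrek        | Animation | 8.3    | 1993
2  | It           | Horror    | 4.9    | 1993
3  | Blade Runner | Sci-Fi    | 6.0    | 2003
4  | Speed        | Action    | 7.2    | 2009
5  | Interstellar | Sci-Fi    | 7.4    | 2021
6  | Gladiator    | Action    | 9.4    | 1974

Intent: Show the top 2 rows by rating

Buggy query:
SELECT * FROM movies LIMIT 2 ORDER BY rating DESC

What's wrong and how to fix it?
Bug: ORDER BY cannot follow LIMIT; LIMIT is the final clause

Fix: Swap the clauses: ORDER BY first, then LIMIT

Corrected query:
SELECT * FROM movies ORDER BY rating DESC LIMIT 2

Result:
id | title     | genre     | rating | year
---+-----------+-----------+--------+-----
6  | Gladiator | Action    | 9.4    | 1974
1  | Shrek     | Animation | 8.3    | 1993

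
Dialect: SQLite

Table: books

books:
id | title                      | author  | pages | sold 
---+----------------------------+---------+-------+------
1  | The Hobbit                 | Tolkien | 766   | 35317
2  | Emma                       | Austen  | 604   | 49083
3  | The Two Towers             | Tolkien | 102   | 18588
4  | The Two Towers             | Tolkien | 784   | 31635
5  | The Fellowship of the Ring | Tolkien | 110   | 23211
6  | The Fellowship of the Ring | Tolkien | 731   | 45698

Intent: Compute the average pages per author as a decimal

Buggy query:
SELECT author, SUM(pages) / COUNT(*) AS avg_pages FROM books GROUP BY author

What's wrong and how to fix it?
Bug: Both operands are integers, so '/' performs integer division and truncates

Fix: Multiply by 1.0 (or CAST to REAL) to force floating-point division

Corrected query:
SELECT author, SUM(pages) * 1.0 / COUNT(*) AS avg_pages FROM books GROUP BY author

Result:
author  | avg_pages
--------+----------
Austen  | 604      
Tolkien | 498.6    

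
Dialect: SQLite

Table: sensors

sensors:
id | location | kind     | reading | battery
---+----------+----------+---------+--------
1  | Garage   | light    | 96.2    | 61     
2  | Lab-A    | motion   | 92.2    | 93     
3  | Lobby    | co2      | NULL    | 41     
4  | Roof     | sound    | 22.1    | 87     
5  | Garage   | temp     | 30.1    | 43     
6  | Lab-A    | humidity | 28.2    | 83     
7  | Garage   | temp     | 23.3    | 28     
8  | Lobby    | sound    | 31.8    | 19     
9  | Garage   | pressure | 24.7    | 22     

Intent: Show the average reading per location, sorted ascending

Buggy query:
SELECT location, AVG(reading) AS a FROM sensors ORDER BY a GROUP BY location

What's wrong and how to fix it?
Bug: GROUP BY must precede ORDER BY

Fix: Move ORDER BY to the end, after GROUP BY

Corrected query:
SELECT location, AVG(reading) AS a FROM sensors GROUP BY location ORDER BY a

Result:
location | a     
---------+-------
Roof     | 22.1  
Lobby    | 31.8  
Garage   | 43.575
Lab-A    | 60.2  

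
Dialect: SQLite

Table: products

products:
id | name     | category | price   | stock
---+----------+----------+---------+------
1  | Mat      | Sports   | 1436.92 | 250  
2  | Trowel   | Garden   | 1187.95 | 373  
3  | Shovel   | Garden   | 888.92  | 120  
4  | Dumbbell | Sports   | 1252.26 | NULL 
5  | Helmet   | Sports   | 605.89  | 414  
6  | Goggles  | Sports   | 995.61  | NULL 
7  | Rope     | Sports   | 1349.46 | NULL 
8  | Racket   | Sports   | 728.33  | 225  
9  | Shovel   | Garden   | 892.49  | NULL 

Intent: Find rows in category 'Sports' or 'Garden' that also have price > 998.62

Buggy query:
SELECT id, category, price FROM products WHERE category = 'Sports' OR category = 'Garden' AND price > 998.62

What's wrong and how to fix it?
Bug: Without parentheses, AND is evaluated before OR, so the price filter only applies to the 'Garden' branch

Fix: Group the OR with parentheses (or use IN), then AND the threshold

Corrected query:
SELECT id, category, price FROM products WHERE (category = 'Sports' OR category = 'Garden') AND price > 998.62

Result:
id | category | price  
---+----------+--------
1  | Sports   | 1436.92
2  | Garden   | 1187.95
4  | Sports   | 1252.26
7  | Sports   | 1349.46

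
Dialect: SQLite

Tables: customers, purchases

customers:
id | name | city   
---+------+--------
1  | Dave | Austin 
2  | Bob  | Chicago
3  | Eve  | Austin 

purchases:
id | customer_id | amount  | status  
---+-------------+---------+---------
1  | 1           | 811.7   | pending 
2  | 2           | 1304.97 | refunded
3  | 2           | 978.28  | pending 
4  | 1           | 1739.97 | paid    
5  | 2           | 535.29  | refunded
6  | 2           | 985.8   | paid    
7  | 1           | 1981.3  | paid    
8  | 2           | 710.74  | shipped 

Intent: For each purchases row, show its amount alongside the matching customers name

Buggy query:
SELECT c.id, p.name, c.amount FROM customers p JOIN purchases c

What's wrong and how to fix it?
Bug: JOIN with no ON clause produces a cartesian product; every purchases row pairs with every customers row

Fix: Add ON c.customer_id = p.id to the JOIN

Corrected query:
SELECT c.id, p.name, c.amount FROM customers p JOIN purchases c ON c.customer_id = p.id

Result:
id | name | amount 
---+------+--------
1  | Dave | 811.7  
2  | Bob  | 1304.97
3  | Bob  | 978.28 
4  | Dave | 1739.97
5  | Bob  | 535.29 
6  | Bob  | 985.8  
7  | Dave | 1981.3 
8  | Bob  | 710.74 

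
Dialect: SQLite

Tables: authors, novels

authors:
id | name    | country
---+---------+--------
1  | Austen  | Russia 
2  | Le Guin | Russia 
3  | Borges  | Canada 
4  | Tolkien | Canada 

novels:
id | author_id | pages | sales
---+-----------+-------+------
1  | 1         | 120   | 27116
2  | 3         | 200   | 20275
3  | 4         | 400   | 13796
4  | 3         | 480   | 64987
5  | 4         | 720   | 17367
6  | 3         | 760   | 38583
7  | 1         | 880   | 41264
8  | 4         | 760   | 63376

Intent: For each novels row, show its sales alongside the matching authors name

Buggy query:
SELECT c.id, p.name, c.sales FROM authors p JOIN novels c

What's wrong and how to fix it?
Bug: JOIN with no ON clause produces a cartesian product; every novels row pairs with every authors row

Fix: Specify the join condition linking the foreign key to the parent id

Corrected query:
SELECT c.id, p.name, c.sales FROM authors p JOIN novels c ON c.author_id = p.id

Result:
id | name    | sales
---+---------+------
1  | Austen  | 27116
2  | Borges  | 20275
3  | Tolkien | 13796
4  | Borges  | 64987
5  | Tolkien | 17367
6  | Borges  | 38583
7  | Austen  | 41264
8  | Tolkien | 63376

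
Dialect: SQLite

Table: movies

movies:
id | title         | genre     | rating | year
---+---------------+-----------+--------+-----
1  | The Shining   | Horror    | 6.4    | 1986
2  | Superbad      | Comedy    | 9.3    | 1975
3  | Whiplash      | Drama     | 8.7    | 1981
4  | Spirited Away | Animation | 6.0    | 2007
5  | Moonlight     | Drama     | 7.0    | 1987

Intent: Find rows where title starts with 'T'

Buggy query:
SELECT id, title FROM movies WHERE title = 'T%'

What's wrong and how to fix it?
Bug: Wildcards only work with LIKE; '=' treats '%' as a literal character

Fix: Use LIKE for wildcard pattern matching

Corrected query:
SELECT id, title FROM movies WHERE title LIKE 'T%'

Result:
id | title      
---+------------
1  | The Shining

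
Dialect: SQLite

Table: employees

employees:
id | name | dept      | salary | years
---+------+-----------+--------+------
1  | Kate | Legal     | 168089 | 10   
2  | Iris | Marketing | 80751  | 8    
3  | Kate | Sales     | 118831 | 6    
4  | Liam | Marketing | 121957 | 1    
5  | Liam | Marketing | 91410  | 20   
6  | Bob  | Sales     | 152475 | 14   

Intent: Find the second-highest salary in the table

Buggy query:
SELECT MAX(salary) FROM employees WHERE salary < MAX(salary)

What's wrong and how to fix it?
Bug: MAX(salary) on the right of the comparison is an aggregate-in-WHERE error

Fix: Put the inner MAX in a scalar subquery

Corrected query:
SELECT MAX(salary) FROM employees WHERE salary < (SELECT MAX(salary) FROM employees)

Result:
MAX(salary)
-----------
152475     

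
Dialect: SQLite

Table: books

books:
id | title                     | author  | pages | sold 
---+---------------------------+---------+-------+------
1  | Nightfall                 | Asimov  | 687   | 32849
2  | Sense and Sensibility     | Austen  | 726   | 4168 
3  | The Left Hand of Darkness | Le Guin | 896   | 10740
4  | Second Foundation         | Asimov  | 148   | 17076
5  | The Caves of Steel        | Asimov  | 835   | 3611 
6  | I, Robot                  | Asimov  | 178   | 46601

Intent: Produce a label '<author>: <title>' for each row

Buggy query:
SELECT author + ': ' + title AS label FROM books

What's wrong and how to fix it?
Bug: '+' is numeric addition; on text columns SQLite converts them to 0 instead of concatenating

Fix: Use the || operator for string concatenation

Corrected query:
SELECT author || ': ' || title AS label FROM books

Result:
label                             
----------------------------------
Asimov: Nightfall                 
Austen: Sense and Sensibility     
Le Guin: The Left Hand of Darkness
Asimov: Second Foundation         
Asimov: The Caves of Steel        
Asimov: I, Robot                  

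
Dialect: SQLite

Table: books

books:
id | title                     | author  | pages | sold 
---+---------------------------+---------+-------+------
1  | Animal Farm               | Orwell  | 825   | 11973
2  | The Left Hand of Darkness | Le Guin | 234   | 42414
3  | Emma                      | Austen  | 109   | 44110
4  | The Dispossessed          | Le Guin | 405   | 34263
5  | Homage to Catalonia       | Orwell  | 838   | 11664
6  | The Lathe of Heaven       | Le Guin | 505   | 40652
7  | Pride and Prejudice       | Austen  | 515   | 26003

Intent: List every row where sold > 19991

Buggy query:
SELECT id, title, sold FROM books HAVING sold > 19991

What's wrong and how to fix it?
Bug: HAVING filters the output of aggregation, but this query has no GROUP BY and no aggregate functions, so SQLite rejects it (HAVING clause on a non-aggregate query); the condition here is per row

Fix: Replace HAVING with WHERE since the condition applies to individual rows

Corrected query:
SELECT id, title, sold FROM books WHERE sold > 19991

Result:
id | title                     | sold 
---+---------------------------+------
2  | The Left Hand of Darkness | 42414
3  | Emma                      | 44110
4  | The Dispossessed          | 34263
6  | The Lathe of Heaven       | 40652
7  | Pride and Prejudice       | 26003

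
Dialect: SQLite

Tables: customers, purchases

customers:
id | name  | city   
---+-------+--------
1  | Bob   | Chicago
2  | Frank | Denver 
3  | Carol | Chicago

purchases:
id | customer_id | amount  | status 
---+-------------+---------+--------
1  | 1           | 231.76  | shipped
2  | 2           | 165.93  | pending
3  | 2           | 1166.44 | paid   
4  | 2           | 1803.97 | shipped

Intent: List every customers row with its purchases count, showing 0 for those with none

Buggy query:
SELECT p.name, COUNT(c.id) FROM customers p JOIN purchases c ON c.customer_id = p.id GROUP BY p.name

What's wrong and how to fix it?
Bug: An inner join excludes parents with zero children

Fix: Switch to LEFT JOIN to retain unmatched parent rows

Corrected query:
SELECT p.name, COUNT(c.id) FROM customers p LEFT JOIN purchases c ON c.customer_id = p.id GROUP BY p.name

Result:
name  | COUNT(c.id)
------+------------
Bob   | 1          
Carol | 0          
Frank | 3          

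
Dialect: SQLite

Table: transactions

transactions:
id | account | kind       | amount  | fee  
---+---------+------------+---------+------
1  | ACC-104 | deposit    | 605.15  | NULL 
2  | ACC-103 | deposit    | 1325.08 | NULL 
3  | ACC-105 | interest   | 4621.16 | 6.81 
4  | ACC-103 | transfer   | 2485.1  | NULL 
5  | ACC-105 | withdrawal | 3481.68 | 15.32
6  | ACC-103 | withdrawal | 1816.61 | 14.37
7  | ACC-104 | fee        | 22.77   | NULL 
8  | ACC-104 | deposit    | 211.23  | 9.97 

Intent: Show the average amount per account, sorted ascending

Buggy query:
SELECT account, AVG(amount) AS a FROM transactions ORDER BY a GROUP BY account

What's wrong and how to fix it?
Bug: ORDER BY appears before GROUP BY; SQL clause order requires GROUP BY first

Fix: Reorder: SELECT … FROM … GROUP BY … ORDER BY …

Corrected query:
SELECT account, AVG(amount) AS a FROM transactions GROUP BY account ORDER BY a

Result:
account | a          
--------+------------
ACC-104 | 279.716667 
ACC-103 | 1875.596667
ACC-105 | 4051.42    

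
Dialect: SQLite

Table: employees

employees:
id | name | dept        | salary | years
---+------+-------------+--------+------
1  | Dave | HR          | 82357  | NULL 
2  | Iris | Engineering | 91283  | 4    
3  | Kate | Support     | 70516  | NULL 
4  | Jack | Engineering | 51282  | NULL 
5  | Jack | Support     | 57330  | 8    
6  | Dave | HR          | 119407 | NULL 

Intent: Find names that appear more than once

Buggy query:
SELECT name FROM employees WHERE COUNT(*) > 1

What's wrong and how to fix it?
Bug: WHERE can't reference COUNT(*); aggregates are computed after WHERE

Fix: Group first, then use HAVING for the count condition

Corrected query:
SELECT name FROM employees GROUP BY name HAVING COUNT(*) > 1

Result:
name
----
Dave
Jack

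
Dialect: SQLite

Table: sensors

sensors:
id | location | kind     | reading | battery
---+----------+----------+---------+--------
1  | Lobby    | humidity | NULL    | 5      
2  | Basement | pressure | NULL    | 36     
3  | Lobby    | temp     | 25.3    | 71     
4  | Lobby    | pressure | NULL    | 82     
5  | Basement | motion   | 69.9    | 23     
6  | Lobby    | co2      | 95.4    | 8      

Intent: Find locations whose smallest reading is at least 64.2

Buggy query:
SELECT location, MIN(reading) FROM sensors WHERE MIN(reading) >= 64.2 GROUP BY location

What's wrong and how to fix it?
Bug: MIN() in WHERE is a misuse of aggregate

Fix: Replace WHERE with HAVING after the GROUP BY

Corrected query:
SELECT location, MIN(reading) FROM sensors GROUP BY location HAVING MIN(reading) >= 64.2

Result:
location | MIN(reading)
---------+-------------
Basement | 69.9        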